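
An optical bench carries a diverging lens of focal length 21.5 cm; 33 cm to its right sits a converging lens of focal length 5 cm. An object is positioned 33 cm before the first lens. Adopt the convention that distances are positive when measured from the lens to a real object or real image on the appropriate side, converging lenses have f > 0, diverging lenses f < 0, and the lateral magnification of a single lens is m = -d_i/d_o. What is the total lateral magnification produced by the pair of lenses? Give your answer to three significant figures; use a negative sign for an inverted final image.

Lens 1: 1/d_i1 = 1/f_1 - 1/d_o1 = 1/(-21.5) - 1/33 = -0.07681 cm^-1, so d_i1 = -13.018 cm.
m_1 = -(-13.018)/33 = 0.3945.
The intermediate image is virtual, 13.018 cm to the left of lens 1, so d_o2 = L - d_i1 = 33 - (-13.018) = 46.018 cm.
Lens 2: 1/d_i2 = 1/f_2 - 1/d_o2 = 1/5 - 1/(46.018) = 0.17827 cm^-1, so d_i2 = 5.609 cm.
m_2 = -(5.609)/(46.018) = -0.1219.
The system's lateral magnification is m_1 m_2 = (0.3945)(-0.1219) = -0.0481.

-0.0481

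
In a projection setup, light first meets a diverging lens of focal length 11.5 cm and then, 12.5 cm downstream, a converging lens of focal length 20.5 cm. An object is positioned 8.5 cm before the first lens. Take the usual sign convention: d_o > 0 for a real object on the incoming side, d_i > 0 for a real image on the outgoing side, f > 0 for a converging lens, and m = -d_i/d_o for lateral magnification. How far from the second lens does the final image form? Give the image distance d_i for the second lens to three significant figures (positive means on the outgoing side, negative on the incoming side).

-115 cm

Applying the thin-lens equation to the first lens, 1/(-11.5) = 1/8.5 + 1/d_i1, which gives d_i1 = -4.888 cm.
With d_i1 < 0 the first image is virtual and lies on the object side; the object distance for lens 2 is d_o2 = 12.5 - (-4.888) = 17.387 cm.
Applying the thin-lens equation again with f_2 = 20.5 cm and d_o2 = 17.387 cm gives d_i2 = -114.520 cm.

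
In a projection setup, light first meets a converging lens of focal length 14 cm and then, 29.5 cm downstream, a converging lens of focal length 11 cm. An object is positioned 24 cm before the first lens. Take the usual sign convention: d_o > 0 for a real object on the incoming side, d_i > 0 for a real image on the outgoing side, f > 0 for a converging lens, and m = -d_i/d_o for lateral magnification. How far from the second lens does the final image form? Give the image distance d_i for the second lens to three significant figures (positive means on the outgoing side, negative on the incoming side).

Applying the thin-lens equation to the first lens, 1/14 = 1/24 + 1/d_i1, which gives d_i1 = 33.600 cm.
This image would form 33.600 cm past lens 1, i.e. 4.100 cm beyond lens 2, so it is a virtual object for lens 2: d_o2 = 29.5 - 33.600 = -4.100 cm.
Applying the thin-lens equation again with f_2 = 11 cm and d_o2 = -4.100 cm gives d_i2 = 2.987 cm.

2.99 cm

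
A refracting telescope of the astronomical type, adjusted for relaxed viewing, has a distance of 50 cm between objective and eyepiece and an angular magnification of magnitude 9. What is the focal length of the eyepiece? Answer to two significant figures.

In normal adjustment the tube length equals f_obj + f_eye and |M| = f_obj/f_eye.
So f_obj = 9 f_eye and 9 f_eye + f_eye = 50 cm, giving f_eye = 50/10 = 5.000 cm and f_obj = 45.000 cm.

5.0 cm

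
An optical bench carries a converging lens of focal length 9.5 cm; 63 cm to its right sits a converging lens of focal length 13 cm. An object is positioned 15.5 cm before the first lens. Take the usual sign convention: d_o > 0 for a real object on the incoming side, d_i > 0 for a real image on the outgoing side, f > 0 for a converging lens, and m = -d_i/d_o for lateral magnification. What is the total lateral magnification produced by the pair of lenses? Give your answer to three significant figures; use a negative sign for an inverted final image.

0.809

First lens: d_i1 = 1/(1/9.5 - 1/15.5) = 24.542 cm.
m_1 = -(24.542)/15.5 = -1.5833.
That image sits 38.458 cm in front of the second lens, so d_o2 = 38.458 cm.
Second lens: d_i2 = 1/(1/13 - 1/(38.458)) = 19.638 cm.
m_2 = -(19.638)/(38.458) = -0.5106.
The system's lateral magnification is m_1 m_2 = (-1.5833)(-0.5106) = 0.8085.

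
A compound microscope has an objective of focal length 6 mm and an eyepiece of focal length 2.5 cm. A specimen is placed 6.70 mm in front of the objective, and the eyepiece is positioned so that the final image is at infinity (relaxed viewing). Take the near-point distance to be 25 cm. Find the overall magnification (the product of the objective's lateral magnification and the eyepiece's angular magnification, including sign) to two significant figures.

-86

Convert to cm: f_obj = 6 mm = 0.6 cm; d_o = 6.70 mm = 0.67 cm.
Objective: 1/d_i = 1/f_obj - 1/d_o = 1/0.6 - 1/0.67 = 0.17413 cm^-1, so d_i = 5.743 cm.
m_obj = -d_i/d_o = -5.743/0.67 = -8.571.
Eyepiece angular magnification (image at infinity): M_eye = D/f_e = 25/2.5 = 10.000.
Overall M = m_obj x M_eye = (-8.571)(10.000) = -85.71.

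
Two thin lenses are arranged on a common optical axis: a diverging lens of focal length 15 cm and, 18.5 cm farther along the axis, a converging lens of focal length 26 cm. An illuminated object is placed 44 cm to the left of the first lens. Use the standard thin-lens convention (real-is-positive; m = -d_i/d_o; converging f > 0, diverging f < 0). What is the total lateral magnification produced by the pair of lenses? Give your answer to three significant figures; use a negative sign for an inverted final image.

-1.79

First lens: d_i1 = 1/(1/(-15) - 1/44) = -11.186 cm.
m_1 = -(-11.186)/44 = 0.2542.
With d_i1 < 0 the first image is virtual and lies on the object side; the object distance for lens 2 is d_o2 = 18.5 - (-11.186) = 29.686 cm.
Second lens: d_i2 = 1/(1/26 - 1/(29.686)) = 209.375 cm.
m_2 = -(209.375)/(29.686) = -7.0529.
Overall magnification: m = m_1 m_2 = -1.7931.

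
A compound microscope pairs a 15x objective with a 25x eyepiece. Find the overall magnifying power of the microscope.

The overall magnification of a compound microscope is the product of the objective and eyepiece magnifications:
M = M_obj x M_eye = 15 x 25 = 375.

375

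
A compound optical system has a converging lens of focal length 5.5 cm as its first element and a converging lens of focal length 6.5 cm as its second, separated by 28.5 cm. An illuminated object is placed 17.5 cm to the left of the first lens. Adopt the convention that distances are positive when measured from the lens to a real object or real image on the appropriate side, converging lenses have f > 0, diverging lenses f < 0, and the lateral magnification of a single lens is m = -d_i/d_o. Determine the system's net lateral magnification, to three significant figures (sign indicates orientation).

0.213

Lens 1: 1/d_i1 = 1/f_1 - 1/d_o1 = 1/5.5 - 1/17.5 = 0.12468 cm^-1, so d_i1 = 8.021 cm.
m_1 = -(8.021)/17.5 = -0.4583.
The intermediate image is 8.021 cm to the right of lens 1, so d_o2 = L - d_i1 = 28.5 - 8.021 = 20.479 cm.
Lens 2: 1/d_i2 = 1/f_2 - 1/d_o2 = 1/6.5 - 1/(20.479) = 0.10502 cm^-1, so d_i2 = 9.522 cm.
m_2 = -(9.522)/(20.479) = -0.4650.
The system's lateral magnification is m_1 m_2 = (-0.4583)(-0.4650) = 0.2131.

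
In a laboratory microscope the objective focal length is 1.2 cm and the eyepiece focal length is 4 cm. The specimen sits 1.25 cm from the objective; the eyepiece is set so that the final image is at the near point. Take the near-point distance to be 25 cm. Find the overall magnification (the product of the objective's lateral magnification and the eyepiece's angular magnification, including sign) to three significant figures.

-174

Objective: 1/d_i = 1/f_obj - 1/d_o = 1/1.2 - 1/1.25 = 0.03333 cm^-1, so d_i = 30.000 cm.
m_obj = -d_i/d_o = -30.000/1.25 = -24.000.
Eyepiece angular magnification (image at near point): M_eye = 1 + D/f_e = 1 + 25/4 = 7.250.
Overall M = m_obj x M_eye = (-24.000)(7.250) = -174.00.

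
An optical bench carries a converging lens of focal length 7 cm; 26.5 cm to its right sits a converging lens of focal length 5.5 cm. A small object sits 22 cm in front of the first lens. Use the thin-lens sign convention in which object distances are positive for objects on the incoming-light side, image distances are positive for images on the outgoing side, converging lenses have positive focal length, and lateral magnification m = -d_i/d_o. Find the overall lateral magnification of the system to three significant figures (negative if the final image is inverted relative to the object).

Lens 1: 1/d_i1 = 1/f_1 - 1/d_o1 = 1/7 - 1/22 = 0.09740 cm^-1, so d_i1 = 10.267 cm.
m_1 = -(10.267)/22 = -0.4667.
Object distance for lens 2: d_o2 = 26.5 - 10.267 = 16.233 cm.
Lens 2: 1/d_i2 = 1/f_2 - 1/d_o2 = 1/5.5 - 1/(16.233) = 0.12022 cm^-1, so d_i2 = 8.318 cm.
m_2 = -(8.318)/(16.233) = -0.5124.
Total m = m_1 x m_2 = (-0.4667)(-0.5124) = 0.2391.

0.239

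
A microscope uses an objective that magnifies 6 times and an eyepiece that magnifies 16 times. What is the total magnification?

96

The overall magnification of a compound microscope is the product of the objective and eyepiece magnifications:
M = M_obj x M_eye = 6 x 16 = 96.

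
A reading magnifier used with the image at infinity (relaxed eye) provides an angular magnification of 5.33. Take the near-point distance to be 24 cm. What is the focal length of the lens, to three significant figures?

4.50 cm

For the image at infinity, M = D/f.
f = D/M = 24/5.33 = 4.503 cm.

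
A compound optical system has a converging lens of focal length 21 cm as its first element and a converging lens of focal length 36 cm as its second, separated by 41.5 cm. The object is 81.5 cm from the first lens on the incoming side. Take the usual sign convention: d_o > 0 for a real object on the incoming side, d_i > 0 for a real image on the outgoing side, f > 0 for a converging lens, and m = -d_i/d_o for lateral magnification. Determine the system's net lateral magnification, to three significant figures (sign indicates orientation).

-0.548

First lens: d_i1 = 1/(1/21 - 1/81.5) = 28.289 cm.
m_1 = -(28.289)/81.5 = -0.3471.
The intermediate image is 28.289 cm to the right of lens 1, so d_o2 = L - d_i1 = 41.5 - 28.289 = 13.211 cm.
Second lens: d_i2 = 1/(1/36 - 1/(13.211)) = -20.869 cm.
m_2 = -(-20.869)/(13.211) = 1.5797.
The system's lateral magnification is m_1 m_2 = (-0.3471)(1.5797) = -0.5483.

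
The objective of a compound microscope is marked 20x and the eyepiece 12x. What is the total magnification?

240

The overall magnification of a compound microscope is the product of the objective and eyepiece magnifications:
M = M_obj x M_eye = 20 x 12 = 240.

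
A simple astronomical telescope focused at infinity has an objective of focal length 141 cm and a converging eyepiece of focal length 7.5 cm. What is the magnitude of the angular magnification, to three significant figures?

18.8

|M| = f_obj/|f_eye| = 141/7.5 = 18.800.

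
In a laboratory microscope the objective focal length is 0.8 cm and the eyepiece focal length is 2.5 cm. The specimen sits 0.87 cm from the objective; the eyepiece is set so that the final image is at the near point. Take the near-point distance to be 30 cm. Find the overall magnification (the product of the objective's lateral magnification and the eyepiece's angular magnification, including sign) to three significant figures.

-149

Objective: 1/d_i = 1/f_obj - 1/d_o = 1/0.8 - 1/0.87 = 0.10057 cm^-1, so d_i = 9.943 cm.
m_obj = -d_i/d_o = -9.943/0.87 = -11.429.
Eyepiece angular magnification (image at near point): M_eye = 1 + D/f_e = 1 + 30/2.5 = 13.000.
Overall M = m_obj x M_eye = (-11.429)(13.000) = -148.57.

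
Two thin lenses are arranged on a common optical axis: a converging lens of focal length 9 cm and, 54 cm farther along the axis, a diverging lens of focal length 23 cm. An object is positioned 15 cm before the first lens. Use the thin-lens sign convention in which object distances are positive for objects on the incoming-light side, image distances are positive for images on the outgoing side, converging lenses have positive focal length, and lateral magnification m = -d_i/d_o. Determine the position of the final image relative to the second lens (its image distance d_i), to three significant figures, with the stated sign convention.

-13.3 cm

Applying the thin-lens equation to the first lens, 1/9 = 1/15 + 1/d_i1, which gives d_i1 = 22.500 cm.
That image sits 31.500 cm in front of the second lens, so d_o2 = 31.500 cm.
Applying the thin-lens equation again with f_2 = -23 cm and d_o2 = 31.500 cm gives d_i2 = -13.294 cm.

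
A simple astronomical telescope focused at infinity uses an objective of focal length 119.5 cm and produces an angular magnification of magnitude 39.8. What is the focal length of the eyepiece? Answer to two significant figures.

|M| = f_obj/f_eye, so f_eye = f_obj/|M| = 119.5/39.8 = 3.003 cm.

3.0 cm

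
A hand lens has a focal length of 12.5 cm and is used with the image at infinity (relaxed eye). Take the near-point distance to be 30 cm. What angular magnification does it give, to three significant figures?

2.40

M = D/f = 30/12.5 = 2.400.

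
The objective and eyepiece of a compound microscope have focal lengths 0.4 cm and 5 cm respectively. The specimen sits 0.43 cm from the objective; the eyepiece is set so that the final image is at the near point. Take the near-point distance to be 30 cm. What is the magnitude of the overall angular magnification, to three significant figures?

Objective: 1/d_i = 1/f_obj - 1/d_o = 1/0.4 - 1/0.43 = 0.17442 cm^-1, so d_i = 5.733 cm.
m_obj = -d_i/d_o = -5.733/0.43 = -13.333.
Eyepiece angular magnification (image at near point): M_eye = 1 + D/f_e = 1 + 30/5 = 7.000.
Overall M = m_obj x M_eye = (-13.333)(7.000) = -93.33.
|M| = 93.33.

93.3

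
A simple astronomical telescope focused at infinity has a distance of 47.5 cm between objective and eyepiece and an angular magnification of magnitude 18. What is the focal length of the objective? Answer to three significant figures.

In normal adjustment the tube length equals f_obj + f_eye and |M| = f_obj/f_eye.
So f_obj = 18 f_eye and 18 f_eye + f_eye = 47.5 cm, giving f_eye = 47.5/19 = 2.500 cm and f_obj = 45.000 cm.

45.0 cm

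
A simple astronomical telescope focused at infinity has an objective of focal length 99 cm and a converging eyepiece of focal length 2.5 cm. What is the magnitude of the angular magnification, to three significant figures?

39.6

|M| = f_obj/|f_eye| = 99/2.5 = 39.600.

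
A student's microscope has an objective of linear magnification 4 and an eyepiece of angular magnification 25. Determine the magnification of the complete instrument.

100

The overall magnification of a compound microscope is the product of the objective and eyepiece magnifications:
M = M_obj x M_eye = 4 x 25 = 100.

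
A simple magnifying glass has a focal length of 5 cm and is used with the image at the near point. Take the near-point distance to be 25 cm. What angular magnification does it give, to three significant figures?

6.00

M = 1 + D/f = 1 + 25/5 = 6.000.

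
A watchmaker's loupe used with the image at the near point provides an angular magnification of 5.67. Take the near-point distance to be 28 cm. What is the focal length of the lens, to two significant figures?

For the image at the near point, M = 1 + D/f.
f = D/(M - 1) = 28/(5.67 - 1) = 5.996 cm.

6.0 cm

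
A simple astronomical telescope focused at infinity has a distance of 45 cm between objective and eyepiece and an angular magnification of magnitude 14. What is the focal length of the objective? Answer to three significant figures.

In normal adjustment the tube length equals f_obj + f_eye and |M| = f_obj/f_eye.
So f_obj = 14 f_eye and 14 f_eye + f_eye = 45 cm, giving f_eye = 45/15 = 3.000 cm and f_obj = 42.000 cm.

42.0 cm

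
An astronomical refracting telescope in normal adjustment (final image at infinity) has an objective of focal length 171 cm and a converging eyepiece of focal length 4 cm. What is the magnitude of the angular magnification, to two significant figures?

|M| = f_obj/|f_eye| = 171/4 = 42.750.

43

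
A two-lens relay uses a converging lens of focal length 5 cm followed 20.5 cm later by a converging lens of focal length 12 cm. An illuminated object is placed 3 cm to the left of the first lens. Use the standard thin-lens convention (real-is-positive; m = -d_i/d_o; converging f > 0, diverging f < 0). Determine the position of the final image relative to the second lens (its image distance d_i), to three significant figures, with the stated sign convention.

First lens: d_i1 = 1/(1/5 - 1/3) = -7.500 cm.
The intermediate image is virtual, 7.500 cm to the left of lens 1, so d_o2 = L - d_i1 = 20.5 - (-7.500) = 28.000 cm.
Second lens: d_i2 = 1/(1/12 - 1/(28.000)) = 21.000 cm.

21.0 cm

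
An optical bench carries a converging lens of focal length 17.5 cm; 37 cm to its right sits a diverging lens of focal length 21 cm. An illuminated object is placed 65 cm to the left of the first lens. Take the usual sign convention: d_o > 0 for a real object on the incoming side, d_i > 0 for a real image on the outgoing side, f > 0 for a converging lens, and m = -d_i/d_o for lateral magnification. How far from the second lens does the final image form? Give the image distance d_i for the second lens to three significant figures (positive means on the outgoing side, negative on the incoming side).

-8.05 cm

Lens 1: 1/d_i1 = 1/f_1 - 1/d_o1 = 1/17.5 - 1/65 = 0.04176 cm^-1, so d_i1 = 23.947 cm.
That image sits 13.053 cm in front of the second lens, so d_o2 = 13.053 cm.
Lens 2: 1/d_i2 = 1/f_2 - 1/d_o2 = 1/(-21) - 1/(13.053) = -0.12423 cm^-1, so d_i2 = -8.049 cm.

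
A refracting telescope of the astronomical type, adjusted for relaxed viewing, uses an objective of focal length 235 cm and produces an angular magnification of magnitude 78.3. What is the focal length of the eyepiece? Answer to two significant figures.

3.0 cm

|M| = f_obj/f_eye, so f_eye = f_obj/|M| = 235/78.3 = 3.001 cm.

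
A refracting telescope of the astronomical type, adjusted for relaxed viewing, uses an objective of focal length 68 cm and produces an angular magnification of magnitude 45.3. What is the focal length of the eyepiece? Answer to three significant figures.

|M| = f_obj/f_eye, so f_eye = f_obj/|M| = 68/45.3 = 1.501 cm.

1.50 cm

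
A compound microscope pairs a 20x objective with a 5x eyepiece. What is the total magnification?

The overall magnification of a compound microscope is the product of the objective and eyepiece magnifications:
M = M_obj x M_eye = 20 x 5 = 100.

100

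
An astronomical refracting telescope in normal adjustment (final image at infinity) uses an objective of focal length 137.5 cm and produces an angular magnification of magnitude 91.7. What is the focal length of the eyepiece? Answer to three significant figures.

1.50 cm

|M| = f_obj/f_eye, so f_eye = f_obj/|M| = 137.5/91.7 = 1.499 cm.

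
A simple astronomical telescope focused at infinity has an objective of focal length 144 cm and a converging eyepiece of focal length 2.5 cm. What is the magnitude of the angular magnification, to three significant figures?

|M| = f_obj/|f_eye| = 144/2.5 = 57.600.

57.6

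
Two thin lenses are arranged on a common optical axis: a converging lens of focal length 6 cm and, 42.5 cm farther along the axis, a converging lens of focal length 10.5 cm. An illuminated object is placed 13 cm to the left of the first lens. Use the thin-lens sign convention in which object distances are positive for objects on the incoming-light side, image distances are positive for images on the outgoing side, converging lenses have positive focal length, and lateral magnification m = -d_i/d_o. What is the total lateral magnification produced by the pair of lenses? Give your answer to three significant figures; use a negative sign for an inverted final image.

First lens: d_i1 = 1/(1/6 - 1/13) = 11.143 cm.
m_1 = -(11.143)/13 = -0.8571.
The intermediate image is 11.143 cm to the right of lens 1, so d_o2 = L - d_i1 = 42.5 - 11.143 = 31.357 cm.
Second lens: d_i2 = 1/(1/10.5 - 1/(31.357)) = 15.786 cm.
m_2 = -(15.786)/(31.357) = -0.5034.
Total m = m_1 x m_2 = (-0.8571)(-0.5034) = 0.4315.

0.432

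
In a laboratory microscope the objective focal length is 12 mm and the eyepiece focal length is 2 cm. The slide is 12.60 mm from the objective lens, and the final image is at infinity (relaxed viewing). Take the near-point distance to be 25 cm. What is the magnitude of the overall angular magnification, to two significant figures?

250

Convert to cm: f_obj = 12 mm = 1.2 cm; d_o = 12.60 mm = 1.26 cm.
Objective: 1/d_i = 1/f_obj - 1/d_o = 1/1.2 - 1/1.26 = 0.03968 cm^-1, so d_i = 25.200 cm.
m_obj = -d_i/d_o = -25.200/1.26 = -20.000.
Eyepiece angular magnification (image at infinity): M_eye = D/f_e = 25/2 = 12.500.
Overall M = m_obj x M_eye = (-20.000)(12.500) = -250.00.
|M| = 250.00.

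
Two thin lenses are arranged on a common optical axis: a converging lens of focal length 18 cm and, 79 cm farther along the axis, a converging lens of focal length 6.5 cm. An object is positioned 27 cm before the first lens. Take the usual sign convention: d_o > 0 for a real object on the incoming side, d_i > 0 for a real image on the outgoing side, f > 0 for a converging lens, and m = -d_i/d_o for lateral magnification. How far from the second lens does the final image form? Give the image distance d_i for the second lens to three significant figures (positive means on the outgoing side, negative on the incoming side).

8.78 cm

Lens 1: 1/d_i1 = 1/f_1 - 1/d_o1 = 1/18 - 1/27 = 0.01852 cm^-1, so d_i1 = 54.000 cm.
Object distance for lens 2: d_o2 = 79 - 54.000 = 25.000 cm.
Lens 2: 1/d_i2 = 1/f_2 - 1/d_o2 = 1/6.5 - 1/(25.000) = 0.11385 cm^-1, so d_i2 = 8.784 cm.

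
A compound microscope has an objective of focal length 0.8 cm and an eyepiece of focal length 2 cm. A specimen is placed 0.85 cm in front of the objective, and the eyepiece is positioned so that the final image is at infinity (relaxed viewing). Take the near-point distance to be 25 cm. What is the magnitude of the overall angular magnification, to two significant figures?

200

Objective: 1/d_i = 1/f_obj - 1/d_o = 1/0.8 - 1/0.85 = 0.07353 cm^-1, so d_i = 13.600 cm.
m_obj = -d_i/d_o = -13.600/0.85 = -16.000.
Eyepiece angular magnification (image at infinity): M_eye = D/f_e = 25/2 = 12.500.
Overall M = m_obj x M_eye = (-16.000)(12.500) = -200.00.
|M| = 200.00.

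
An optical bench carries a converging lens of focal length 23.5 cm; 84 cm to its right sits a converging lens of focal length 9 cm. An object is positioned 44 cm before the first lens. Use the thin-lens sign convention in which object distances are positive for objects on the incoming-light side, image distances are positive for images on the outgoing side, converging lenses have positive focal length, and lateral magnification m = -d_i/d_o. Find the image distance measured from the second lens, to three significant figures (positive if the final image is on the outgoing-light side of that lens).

Applying the thin-lens equation to the first lens, 1/23.5 = 1/44 + 1/d_i1, which gives d_i1 = 50.439 cm.
The intermediate image is 50.439 cm to the right of lens 1, so d_o2 = L - d_i1 = 84 - 50.439 = 33.561 cm.
Applying the thin-lens equation again with f_2 = 9 cm and d_o2 = 33.561 cm gives d_i2 = 12.298 cm.

12.3 cm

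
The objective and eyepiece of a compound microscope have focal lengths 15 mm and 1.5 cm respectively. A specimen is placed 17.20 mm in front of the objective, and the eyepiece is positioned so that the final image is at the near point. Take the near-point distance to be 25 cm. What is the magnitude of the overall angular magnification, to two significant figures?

Convert to cm: f_obj = 15 mm = 1.5 cm; d_o = 17.20 mm = 1.72 cm.
Objective: 1/d_i = 1/f_obj - 1/d_o = 1/1.5 - 1/1.72 = 0.08527 cm^-1, so d_i = 11.727 cm.
m_obj = -d_i/d_o = -11.727/1.72 = -6.818.
Eyepiece angular magnification (image at near point): M_eye = 1 + D/f_e = 1 + 25/1.5 = 17.667.
Overall M = m_obj x M_eye = (-6.818)(17.667) = -120.45.
|M| = 120.45.

120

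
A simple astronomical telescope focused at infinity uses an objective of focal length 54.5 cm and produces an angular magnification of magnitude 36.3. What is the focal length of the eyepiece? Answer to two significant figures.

|M| = f_obj/f_eye, so f_eye = f_obj/|M| = 54.5/36.3 = 1.501 cm.

1.5 cm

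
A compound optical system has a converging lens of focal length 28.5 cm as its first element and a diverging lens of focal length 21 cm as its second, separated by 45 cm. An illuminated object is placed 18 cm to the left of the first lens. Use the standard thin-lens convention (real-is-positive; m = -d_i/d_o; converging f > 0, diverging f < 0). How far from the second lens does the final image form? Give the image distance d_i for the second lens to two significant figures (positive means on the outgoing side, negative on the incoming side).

-17 cm

Applying the thin-lens equation to the first lens, 1/28.5 = 1/18 + 1/d_i1, which gives d_i1 = -48.857 cm.
The intermediate image is virtual, 48.857 cm to the left of lens 1, so d_o2 = L - d_i1 = 45 - (-48.857) = 93.857 cm.
Applying the thin-lens equation again with f_2 = -21 cm and d_o2 = 93.857 cm gives d_i2 = -17.160 cm.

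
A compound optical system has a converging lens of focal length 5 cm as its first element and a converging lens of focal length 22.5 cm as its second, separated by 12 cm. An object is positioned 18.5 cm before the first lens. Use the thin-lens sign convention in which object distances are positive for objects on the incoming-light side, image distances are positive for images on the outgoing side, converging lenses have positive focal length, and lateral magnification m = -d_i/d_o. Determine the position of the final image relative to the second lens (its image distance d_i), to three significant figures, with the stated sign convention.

-6.68 cm

Lens 1: 1/d_i1 = 1/f_1 - 1/d_o1 = 1/5 - 1/18.5 = 0.14595 cm^-1, so d_i1 = 6.852 cm.
Object distance for lens 2: d_o2 = 12 - 6.852 = 5.148 cm.
Lens 2: 1/d_i2 = 1/f_2 - 1/d_o2 = 1/22.5 - 1/(5.148) = -0.14980 cm^-1, so d_i2 = -6.676 cm.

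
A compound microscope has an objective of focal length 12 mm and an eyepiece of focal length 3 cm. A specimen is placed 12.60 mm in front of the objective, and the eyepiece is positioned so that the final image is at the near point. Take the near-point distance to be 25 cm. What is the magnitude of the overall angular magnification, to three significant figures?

Convert to cm: f_obj = 12 mm = 1.2 cm; d_o = 12.60 mm = 1.26 cm.
Objective: 1/d_i = 1/f_obj - 1/d_o = 1/1.2 - 1/1.26 = 0.03968 cm^-1, so d_i = 25.200 cm.
m_obj = -d_i/d_o = -25.200/1.26 = -20.000.
Eyepiece angular magnification (image at near point): M_eye = 1 + D/f_e = 1 + 25/3 = 9.333.
Overall M = m_obj x M_eye = (-20.000)(9.333) = -186.67.
|M| = 186.67.

187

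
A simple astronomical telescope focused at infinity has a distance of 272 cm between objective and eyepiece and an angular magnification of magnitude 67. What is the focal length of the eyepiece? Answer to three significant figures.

4.00 cm

In normal adjustment the tube length equals f_obj + f_eye and |M| = f_obj/f_eye.
So f_obj = 67 f_eye and 67 f_eye + f_eye = 272 cm, giving f_eye = 272/68 = 4.000 cm and f_obj = 268.000 cm.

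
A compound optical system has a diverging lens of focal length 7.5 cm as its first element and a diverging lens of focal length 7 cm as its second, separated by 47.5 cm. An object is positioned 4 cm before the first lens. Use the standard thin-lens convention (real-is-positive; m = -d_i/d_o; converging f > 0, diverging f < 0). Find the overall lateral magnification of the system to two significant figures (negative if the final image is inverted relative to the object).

First lens: d_i1 = 1/(1/(-7.5) - 1/4) = -2.609 cm.
m_1 = -(-2.609)/4 = 0.6522.
With d_i1 < 0 the first image is virtual and lies on the object side; the object distance for lens 2 is d_o2 = 47.5 - (-2.609) = 50.109 cm.
Second lens: d_i2 = 1/(1/(-7) - 1/(50.109)) = -6.142 cm.
m_2 = -(-6.142)/(50.109) = 0.1226.
Overall magnification: m = m_1 m_2 = 0.0799.

0.080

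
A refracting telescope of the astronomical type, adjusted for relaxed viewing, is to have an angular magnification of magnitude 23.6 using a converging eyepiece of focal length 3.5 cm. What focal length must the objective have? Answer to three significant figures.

82.6 cm

|M| = f_obj/|f_eye|, so f_obj = |M| x |f_eye| = 23.6 x 3.5 = 82.600 cm.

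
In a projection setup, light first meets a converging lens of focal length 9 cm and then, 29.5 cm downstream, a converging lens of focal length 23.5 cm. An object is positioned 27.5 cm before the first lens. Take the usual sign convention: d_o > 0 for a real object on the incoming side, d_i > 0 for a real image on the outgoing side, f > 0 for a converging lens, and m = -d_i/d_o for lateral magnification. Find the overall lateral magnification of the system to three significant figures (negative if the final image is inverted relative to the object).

Applying the thin-lens equation to the first lens, 1/9 = 1/27.5 + 1/d_i1, which gives d_i1 = 13.378 cm.
Its lateral magnification is m_1 = -d_i1/d_o1 = -(13.378)/27.5 = -0.4865.
The intermediate image is 13.378 cm to the right of lens 1, so d_o2 = L - d_i1 = 29.5 - 13.378 = 16.122 cm.
Applying the thin-lens equation again with f_2 = 23.5 cm and d_o2 = 16.122 cm gives d_i2 = -51.347 cm.
m_2 = -(-51.347)/(16.122) = 3.1850.
Total m = m_1 x m_2 = (-0.4865)(3.1850) = -1.5495.

-1.55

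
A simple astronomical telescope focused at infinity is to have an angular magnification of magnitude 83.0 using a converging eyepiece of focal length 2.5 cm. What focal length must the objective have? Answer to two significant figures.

210 cm

|M| = f_obj/|f_eye|, so f_obj = |M| x |f_eye| = 83.0 x 2.5 = 207.500 cm.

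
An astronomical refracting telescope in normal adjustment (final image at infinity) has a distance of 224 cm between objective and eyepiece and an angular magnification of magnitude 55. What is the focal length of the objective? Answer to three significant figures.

220 cm

In normal adjustment the tube length equals f_obj + f_eye and |M| = f_obj/f_eye.
So f_obj = 55 f_eye and 55 f_eye + f_eye = 224 cm, giving f_eye = 224/56 = 4.000 cm and f_obj = 220.000 cm.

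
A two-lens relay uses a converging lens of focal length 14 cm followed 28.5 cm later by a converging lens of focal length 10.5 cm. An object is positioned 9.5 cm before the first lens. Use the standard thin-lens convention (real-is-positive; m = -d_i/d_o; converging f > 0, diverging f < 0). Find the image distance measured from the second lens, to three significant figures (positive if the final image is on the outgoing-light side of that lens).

12.8 cm

Applying the thin-lens equation to the first lens, 1/14 = 1/9.5 + 1/d_i1, which gives d_i1 = -29.556 cm.
The intermediate image is virtual, 29.556 cm to the left of lens 1, so d_o2 = L - d_i1 = 28.5 - (-29.556) = 58.056 cm.
Applying the thin-lens equation again with f_2 = 10.5 cm and d_o2 = 58.056 cm gives d_i2 = 12.818 cm.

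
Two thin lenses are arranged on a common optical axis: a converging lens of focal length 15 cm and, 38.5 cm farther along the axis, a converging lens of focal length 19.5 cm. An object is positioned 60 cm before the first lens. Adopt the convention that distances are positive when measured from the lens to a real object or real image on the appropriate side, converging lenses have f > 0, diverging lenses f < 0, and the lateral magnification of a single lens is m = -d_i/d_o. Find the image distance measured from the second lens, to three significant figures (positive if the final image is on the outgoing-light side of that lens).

-361 cm

First lens: d_i1 = 1/(1/15 - 1/60) = 20.000 cm.
The intermediate image is 20.000 cm to the right of lens 1, so d_o2 = L - d_i1 = 38.5 - 20.000 = 18.500 cm.
Second lens: d_i2 = 1/(1/19.5 - 1/(18.500)) = -360.750 cm.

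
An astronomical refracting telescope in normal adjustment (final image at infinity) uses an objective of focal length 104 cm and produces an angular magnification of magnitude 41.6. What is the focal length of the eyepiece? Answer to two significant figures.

|M| = f_obj/f_eye, so f_eye = f_obj/|M| = 104/41.6 = 2.500 cm.

2.5 cm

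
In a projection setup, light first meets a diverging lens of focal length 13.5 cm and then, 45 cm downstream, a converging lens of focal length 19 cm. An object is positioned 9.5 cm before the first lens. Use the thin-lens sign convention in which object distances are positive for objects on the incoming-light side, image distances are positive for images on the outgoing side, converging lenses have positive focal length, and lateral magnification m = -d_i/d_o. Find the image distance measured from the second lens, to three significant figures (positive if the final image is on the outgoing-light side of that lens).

30.4 cm

First lens: d_i1 = 1/(1/(-13.5) - 1/9.5) = -5.576 cm.
The intermediate image is virtual, 5.576 cm to the left of lens 1, so d_o2 = L - d_i1 = 45 - (-5.576) = 50.576 cm.
Second lens: d_i2 = 1/(1/19 - 1/(50.576)) = 30.433 cm.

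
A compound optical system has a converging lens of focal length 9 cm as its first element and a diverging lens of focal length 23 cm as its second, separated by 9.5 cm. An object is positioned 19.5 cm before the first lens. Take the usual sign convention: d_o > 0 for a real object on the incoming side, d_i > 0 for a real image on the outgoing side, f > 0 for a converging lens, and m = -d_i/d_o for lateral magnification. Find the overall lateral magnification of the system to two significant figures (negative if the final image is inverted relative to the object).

-1.2

Applying the thin-lens equation to the first lens, 1/9 = 1/19.5 + 1/d_i1, which gives d_i1 = 16.714 cm.
Its lateral magnification is m_1 = -d_i1/d_o1 = -(16.714)/19.5 = -0.8571.
Since 16.714 cm > 9.5 cm, the first image lies past the second lens and serves as a virtual object: d_o2 = L - d_i1 = -7.214 cm.
Applying the thin-lens equation again with f_2 = -23 cm and d_o2 = -7.214 cm gives d_i2 = 10.511 cm.
m_2 = -(10.511)/(-7.214) = 1.4570.
Total m = m_1 x m_2 = (-0.8571)(1.4570) = -1.2489.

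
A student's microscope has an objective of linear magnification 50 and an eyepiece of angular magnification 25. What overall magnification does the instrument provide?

1250

The overall magnification of a compound microscope is the product of the objective and eyepiece magnifications:
M = M_obj x M_eye = 50 x 25 = 1250.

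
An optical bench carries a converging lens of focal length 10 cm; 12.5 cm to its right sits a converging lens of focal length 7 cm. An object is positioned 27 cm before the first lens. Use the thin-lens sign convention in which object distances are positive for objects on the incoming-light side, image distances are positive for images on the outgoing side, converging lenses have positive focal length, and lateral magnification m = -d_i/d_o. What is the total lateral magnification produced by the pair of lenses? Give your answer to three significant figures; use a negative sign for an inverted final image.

-0.397

First lens: d_i1 = 1/(1/10 - 1/27) = 15.882 cm.
m_1 = -(15.882)/27 = -0.5882.
This image would form 15.882 cm past lens 1, i.e. 3.382 cm beyond lens 2, so it is a virtual object for lens 2: d_o2 = 12.5 - 15.882 = -3.382 cm.
Second lens: d_i2 = 1/(1/7 - 1/(-3.382)) = 2.280 cm.
m_2 = -(2.280)/(-3.382) = 0.6742.
The system's lateral magnification is m_1 m_2 = (-0.5882)(0.6742) = -0.3966.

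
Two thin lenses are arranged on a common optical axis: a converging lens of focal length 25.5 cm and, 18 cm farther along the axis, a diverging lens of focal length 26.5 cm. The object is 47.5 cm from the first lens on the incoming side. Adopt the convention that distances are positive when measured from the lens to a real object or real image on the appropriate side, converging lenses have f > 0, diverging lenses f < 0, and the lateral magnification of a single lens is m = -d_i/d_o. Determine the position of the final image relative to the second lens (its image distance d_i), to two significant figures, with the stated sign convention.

-93 cm

Lens 1: 1/d_i1 = 1/f_1 - 1/d_o1 = 1/25.5 - 1/47.5 = 0.01816 cm^-1, so d_i1 = 55.057 cm.
Since 55.057 cm > 18 cm, the first image lies past the second lens and serves as a virtual object: d_o2 = L - d_i1 = -37.057 cm.
Lens 2: 1/d_i2 = 1/f_2 - 1/d_o2 = 1/(-26.5) - 1/(-37.057) = -0.01075 cm^-1, so d_i2 = -93.021 cm.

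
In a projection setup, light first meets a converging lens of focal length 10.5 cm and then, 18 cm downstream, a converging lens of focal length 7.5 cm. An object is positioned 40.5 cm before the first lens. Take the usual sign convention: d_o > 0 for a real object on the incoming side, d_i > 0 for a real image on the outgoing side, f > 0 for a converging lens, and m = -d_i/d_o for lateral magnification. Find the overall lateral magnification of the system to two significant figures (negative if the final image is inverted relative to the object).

Lens 1: 1/d_i1 = 1/f_1 - 1/d_o1 = 1/10.5 - 1/40.5 = 0.07055 cm^-1, so d_i1 = 14.175 cm.
m_1 = -(14.175)/40.5 = -0.3500.
Object distance for lens 2: d_o2 = 18 - 14.175 = 3.825 cm.
Lens 2: 1/d_i2 = 1/f_2 - 1/d_o2 = 1/7.5 - 1/(3.825) = -0.12810 cm^-1, so d_i2 = -7.806 cm.
m_2 = -(-7.806)/(3.825) = 2.0408.
Overall magnification: m = m_1 m_2 = -0.7143.

-0.71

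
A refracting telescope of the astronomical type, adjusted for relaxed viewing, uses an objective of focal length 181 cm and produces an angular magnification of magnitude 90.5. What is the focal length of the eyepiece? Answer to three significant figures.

|M| = f_obj/f_eye, so f_eye = f_obj/|M| = 181/90.5 = 2.000 cm.

2.00 cm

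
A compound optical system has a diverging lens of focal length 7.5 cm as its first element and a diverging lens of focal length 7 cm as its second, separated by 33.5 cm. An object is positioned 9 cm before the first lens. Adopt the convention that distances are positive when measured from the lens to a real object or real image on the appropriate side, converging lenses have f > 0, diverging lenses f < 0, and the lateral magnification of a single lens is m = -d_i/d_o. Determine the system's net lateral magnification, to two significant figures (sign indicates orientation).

0.071

Lens 1: 1/d_i1 = 1/f_1 - 1/d_o1 = 1/(-7.5) - 1/9 = -0.24444 cm^-1, so d_i1 = -4.091 cm.
m_1 = -(-4.091)/9 = 0.4545.
The intermediate image is virtual, 4.091 cm to the left of lens 1, so d_o2 = L - d_i1 = 33.5 - (-4.091) = 37.591 cm.
Lens 2: 1/d_i2 = 1/f_2 - 1/d_o2 = 1/(-7) - 1/(37.591) = -0.16946 cm^-1, so d_i2 = -5.901 cm.
m_2 = -(-5.901)/(37.591) = 0.1570.
Overall magnification: m = m_1 m_2 = 0.0714.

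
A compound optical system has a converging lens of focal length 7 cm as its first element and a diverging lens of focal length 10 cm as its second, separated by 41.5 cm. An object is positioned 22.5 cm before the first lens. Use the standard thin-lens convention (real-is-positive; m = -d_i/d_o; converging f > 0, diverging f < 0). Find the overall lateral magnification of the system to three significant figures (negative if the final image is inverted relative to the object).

-0.109

Lens 1: 1/d_i1 = 1/f_1 - 1/d_o1 = 1/7 - 1/22.5 = 0.09841 cm^-1, so d_i1 = 10.161 cm.
m_1 = -(10.161)/22.5 = -0.4516.
That image sits 31.339 cm in front of the second lens, so d_o2 = 31.339 cm.
Lens 2: 1/d_i2 = 1/f_2 - 1/d_o2 = 1/(-10) - 1/(31.339) = -0.13191 cm^-1, so d_i2 = -7.581 cm.
m_2 = -(-7.581)/(31.339) = 0.2419.
Overall magnification: m = m_1 m_2 = -0.1092.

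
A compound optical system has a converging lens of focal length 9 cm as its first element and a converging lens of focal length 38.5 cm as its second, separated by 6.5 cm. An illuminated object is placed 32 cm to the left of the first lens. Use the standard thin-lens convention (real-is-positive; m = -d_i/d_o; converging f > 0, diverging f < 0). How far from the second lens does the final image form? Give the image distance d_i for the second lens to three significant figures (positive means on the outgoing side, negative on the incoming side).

5.21 cm

Lens 1: 1/d_i1 = 1/f_1 - 1/d_o1 = 1/9 - 1/32 = 0.07986 cm^-1, so d_i1 = 12.522 cm.
Since 12.522 cm > 6.5 cm, the first image lies past the second lens and serves as a virtual object: d_o2 = L - d_i1 = -6.022 cm.
Lens 2: 1/d_i2 = 1/f_2 - 1/d_o2 = 1/38.5 - 1/(-6.022) = 0.19204 cm^-1, so d_i2 = 5.207 cm.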